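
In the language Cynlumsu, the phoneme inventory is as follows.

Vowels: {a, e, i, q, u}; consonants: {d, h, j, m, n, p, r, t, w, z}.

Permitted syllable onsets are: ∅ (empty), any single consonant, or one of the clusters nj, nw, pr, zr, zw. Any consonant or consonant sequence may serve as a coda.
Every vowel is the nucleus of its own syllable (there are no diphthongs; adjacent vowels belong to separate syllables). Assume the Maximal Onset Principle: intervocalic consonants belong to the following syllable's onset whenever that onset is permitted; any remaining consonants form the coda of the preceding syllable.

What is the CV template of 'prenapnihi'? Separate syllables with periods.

The vowels are e, a, i, i — 4 nuclei, so 4 syllables.
Between /e/ (V1) and /a/ (V2): /n/ → onset of the next syllable (single consonants are always licit onsets).
Between /a/ (V2) and /i/ (V3): /pn/ — longest licit onset from the right is /n/, leaving /p/ as coda.
Between /i/ (V3) and /i/ (V4): /h/ is a single consonant, so it becomes the next onset.
Putting it together: pre.nap.ni.hi.
Mapping each syllable to C/V: /pre/ → CCV, /nap/ → CVC, /ni/ → CV, /hi/ → CV.

CCV.CVC.CV.CV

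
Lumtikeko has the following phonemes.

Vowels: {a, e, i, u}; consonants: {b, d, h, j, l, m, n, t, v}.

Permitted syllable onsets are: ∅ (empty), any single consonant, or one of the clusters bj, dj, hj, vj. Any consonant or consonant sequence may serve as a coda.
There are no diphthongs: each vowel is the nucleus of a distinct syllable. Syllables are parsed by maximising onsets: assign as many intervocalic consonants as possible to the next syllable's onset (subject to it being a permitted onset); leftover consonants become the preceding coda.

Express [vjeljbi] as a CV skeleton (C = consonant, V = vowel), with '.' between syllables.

CCVCC.CV

The vowels are e, i — 2 nuclei, so 2 syllables.
Between /e/ (V1) and /i/ (V2): /ljb/ splits as /lj/ + /b/ (/b/ is the longest suffix that is a licit onset).
Putting it together: vjelj.bi.
Mapping each syllable to C/V: /vjelj/ → CCVCC, /bi/ → CV.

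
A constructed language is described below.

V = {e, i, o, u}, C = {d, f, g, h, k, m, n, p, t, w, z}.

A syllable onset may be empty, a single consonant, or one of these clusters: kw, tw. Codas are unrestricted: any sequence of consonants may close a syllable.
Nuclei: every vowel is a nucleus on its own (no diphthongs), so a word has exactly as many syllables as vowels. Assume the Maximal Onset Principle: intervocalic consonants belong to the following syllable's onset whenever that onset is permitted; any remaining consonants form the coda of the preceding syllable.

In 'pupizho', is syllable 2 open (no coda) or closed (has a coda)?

closed

Vowels present: u, i, o; each is a nucleus, giving 3 syllables.
/u…i/ gap (V1→V2): /p/ is a single consonant, so it becomes the next onset.
/i…o/ gap (V2→V3): /zh/; trying suffixes from longest down, /h/ is the first permitted one, so coda /z/ | onset /h/.
Result: pu.piz.ho.
Syllable 2 is /piz/ with coda /z/, so it is closed.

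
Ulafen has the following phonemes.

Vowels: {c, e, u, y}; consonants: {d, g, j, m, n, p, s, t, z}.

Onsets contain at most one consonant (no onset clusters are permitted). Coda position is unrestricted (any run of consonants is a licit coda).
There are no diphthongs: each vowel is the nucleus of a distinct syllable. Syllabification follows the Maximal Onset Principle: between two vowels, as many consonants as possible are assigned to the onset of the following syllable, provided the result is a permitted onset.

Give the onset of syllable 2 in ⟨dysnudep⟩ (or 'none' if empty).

n

The vowels are y, u, e — 3 nuclei, so 3 syllables.
/y…u/ gap (V1→V2): /sn/; trying suffixes from longest down, /n/ is the first permitted one, so coda /s/ | onset /n/.
/u…e/ gap (V2→V3): just /d/ — single C goes to the following onset.
Putting it together: dys.nu.dep.
Syllable 2 is /nu/: onset /n/, nucleus /u/, coda ∅.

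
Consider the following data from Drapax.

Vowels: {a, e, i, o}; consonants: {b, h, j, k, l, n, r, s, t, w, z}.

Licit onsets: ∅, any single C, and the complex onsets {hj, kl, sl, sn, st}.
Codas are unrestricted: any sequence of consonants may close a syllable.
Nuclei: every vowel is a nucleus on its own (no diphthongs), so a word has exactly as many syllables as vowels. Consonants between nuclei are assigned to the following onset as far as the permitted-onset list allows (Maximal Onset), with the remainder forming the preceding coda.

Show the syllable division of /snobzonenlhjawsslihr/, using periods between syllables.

snob.zo.nenl.hjaws.slihr

Nuclei (vowels): o, o, e, a, i → 5 syllables.
σ1/σ2 boundary: cluster /bz/ — the longest permitted-onset suffix is /z/; onset = /z/, preceding coda = /b/.
σ2/σ3 boundary: /n/ → onset of the next syllable (single consonants are always licit onsets).
σ3/σ4 boundary: cluster /nlhj/ — the longest permitted-onset suffix is /hj/; onset = /hj/, preceding coda = /nl/.
σ4/σ5 boundary: /wssl/ splits as /ws/ + /sl/ (/sl/ is the longest suffix that is a licit onset).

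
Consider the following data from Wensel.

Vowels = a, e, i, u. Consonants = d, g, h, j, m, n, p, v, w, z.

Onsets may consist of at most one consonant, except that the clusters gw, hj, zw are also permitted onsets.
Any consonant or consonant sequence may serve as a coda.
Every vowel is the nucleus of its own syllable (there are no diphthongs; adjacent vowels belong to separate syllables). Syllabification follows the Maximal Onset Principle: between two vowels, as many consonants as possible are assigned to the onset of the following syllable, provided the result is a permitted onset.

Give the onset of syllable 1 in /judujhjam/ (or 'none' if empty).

Nuclei (vowels): u, u, a → 3 syllables.
Between /u/ (V1) and /u/ (V2): /d/ → onset of the next syllable (single consonants are always licit onsets).
Between /u/ (V2) and /a/ (V3): cluster /jhj/ — the longest permitted-onset suffix is /hj/; onset = /hj/, preceding coda = /j/.
Result: ju.duj.hjam.
Syllable 1 is /ju/: onset /j/, nucleus /u/, coda ∅.

j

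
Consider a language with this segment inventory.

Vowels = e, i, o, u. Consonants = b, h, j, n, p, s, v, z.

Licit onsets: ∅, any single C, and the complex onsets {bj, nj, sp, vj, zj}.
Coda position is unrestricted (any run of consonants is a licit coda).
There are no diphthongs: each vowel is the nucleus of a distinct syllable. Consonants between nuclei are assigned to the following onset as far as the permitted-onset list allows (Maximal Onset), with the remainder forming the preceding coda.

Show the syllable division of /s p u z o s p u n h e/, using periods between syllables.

The vowels are u, o, u, e — 4 nuclei, so 4 syllables.
Between /u/ (V1) and /o/ (V2): /z/ → onset of the next syllable (single consonants are always licit onsets).
Between /o/ (V2) and /u/ (V3): /sp/ is a licit onset in full, so it all attaches to the next syllable.
Between /u/ (V3) and /e/ (V4): /nh/ splits as /n/ + /h/ (/h/ is the longest suffix that is a licit onset).

spu.zo.spun.he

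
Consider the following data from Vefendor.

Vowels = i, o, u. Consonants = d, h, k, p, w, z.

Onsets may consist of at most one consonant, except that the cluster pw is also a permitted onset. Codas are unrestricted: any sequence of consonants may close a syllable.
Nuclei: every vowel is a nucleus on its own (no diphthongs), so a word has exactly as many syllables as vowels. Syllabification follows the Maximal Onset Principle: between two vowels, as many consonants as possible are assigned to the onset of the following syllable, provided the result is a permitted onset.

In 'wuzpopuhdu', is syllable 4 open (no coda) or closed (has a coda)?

Nuclei (vowels): u, o, u, u → 4 syllables.
/u…o/ gap (V1→V2): /zp/ splits as /z/ + /p/ (/p/ is the longest suffix that is a licit onset).
/o…u/ gap (V2→V3): /p/ → onset of the next syllable (single consonants are always licit onsets).
/u…u/ gap (V3→V4): /hd/ splits as /h/ + /d/ (/d/ is the longest suffix that is a licit onset).
Putting it together: wuz.po.puh.du.
Syllable 4 is /du/; it ends in its nucleus with no coda, so it is open.

open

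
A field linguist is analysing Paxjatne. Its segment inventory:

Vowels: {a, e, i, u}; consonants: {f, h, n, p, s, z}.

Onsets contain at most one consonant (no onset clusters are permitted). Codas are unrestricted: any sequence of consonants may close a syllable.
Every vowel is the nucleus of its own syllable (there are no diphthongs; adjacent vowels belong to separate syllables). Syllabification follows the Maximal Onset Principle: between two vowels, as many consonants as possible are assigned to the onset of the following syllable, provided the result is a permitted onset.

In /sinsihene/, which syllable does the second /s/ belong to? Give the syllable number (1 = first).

Nuclei (vowels): i, i, e, e → 4 syllables.
Between /i/ (V1) and /i/ (V2): cluster /ns/ — the longest permitted-onset suffix is /s/; onset = /s/, preceding coda = /n/.
Between /i/ (V2) and /e/ (V3): /h/ is a single consonant, so it becomes the next onset.
Between /e/ (V3) and /e/ (V4): /n/ is a single consonant, so it becomes the next onset.
So the parse is sin.si.he.ne.
The second /s/ is in the onset of syllable 2 (/si/).

2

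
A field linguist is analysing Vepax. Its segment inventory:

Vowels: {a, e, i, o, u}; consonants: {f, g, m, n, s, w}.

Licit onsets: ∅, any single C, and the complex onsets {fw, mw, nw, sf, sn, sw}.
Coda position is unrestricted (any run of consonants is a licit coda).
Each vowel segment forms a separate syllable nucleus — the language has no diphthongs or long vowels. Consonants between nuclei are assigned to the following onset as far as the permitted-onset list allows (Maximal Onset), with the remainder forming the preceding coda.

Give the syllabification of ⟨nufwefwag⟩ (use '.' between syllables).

nu.fwe.fwag

Vowels present: u, e, a; each is a nucleus, giving 3 syllables.
σ1/σ2 boundary: cluster /fw/ — /fw/ is itself a permitted onset, so the whole cluster goes right; preceding coda = ∅.
σ2/σ3 boundary: /fw/ — entire cluster is a permitted onset → onset /fw/, coda ∅.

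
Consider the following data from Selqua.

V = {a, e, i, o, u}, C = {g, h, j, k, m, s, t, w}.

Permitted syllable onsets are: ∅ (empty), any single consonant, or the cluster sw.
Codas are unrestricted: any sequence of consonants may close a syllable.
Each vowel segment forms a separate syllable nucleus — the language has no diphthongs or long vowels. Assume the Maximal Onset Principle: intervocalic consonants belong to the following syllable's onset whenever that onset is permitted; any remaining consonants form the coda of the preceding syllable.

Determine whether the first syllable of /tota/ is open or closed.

Nuclei (vowels): o, a → 2 syllables.
V1 /o/ – V2 /a/: just /t/ — single C goes to the following onset.
Putting it together: to.ta.
Syllable 1 is /to/; it ends in its nucleus with no coda, so it is open.

open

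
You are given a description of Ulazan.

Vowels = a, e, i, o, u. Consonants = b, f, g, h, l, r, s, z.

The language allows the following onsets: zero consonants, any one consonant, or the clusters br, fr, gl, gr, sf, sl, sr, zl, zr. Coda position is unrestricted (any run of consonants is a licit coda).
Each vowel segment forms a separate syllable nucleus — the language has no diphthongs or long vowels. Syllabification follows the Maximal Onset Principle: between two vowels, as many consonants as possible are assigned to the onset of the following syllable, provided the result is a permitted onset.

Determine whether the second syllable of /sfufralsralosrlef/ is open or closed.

Nuclei (vowels): u, a, a, o, e → 5 syllables.
/u…a/ gap (V1→V2): /fr/ is a licit onset in full, so it all attaches to the next syllable.
/a…a/ gap (V2→V3): /lsr/; trying suffixes from longest down, /sr/ is the first permitted one, so coda /l/ | onset /sr/.
/a…o/ gap (V3→V4): /l/ → onset of the next syllable (single consonants are always licit onsets).
/o…e/ gap (V4→V5): /srl/; trying suffixes from longest down, /l/ is the first permitted one, so coda /sr/ | onset /l/.
Syllabification: sfu.fral.sra.losr.lef.
Syllable 2 is /fral/ with coda /l/, so it is closed.

closed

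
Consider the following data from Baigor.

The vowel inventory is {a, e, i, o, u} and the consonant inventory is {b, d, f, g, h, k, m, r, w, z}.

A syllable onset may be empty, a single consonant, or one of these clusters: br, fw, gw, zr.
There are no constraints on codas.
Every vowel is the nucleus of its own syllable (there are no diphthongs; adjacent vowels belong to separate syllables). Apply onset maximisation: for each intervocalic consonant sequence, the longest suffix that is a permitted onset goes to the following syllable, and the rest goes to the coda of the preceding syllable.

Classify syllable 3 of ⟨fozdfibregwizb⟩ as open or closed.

Nuclei (vowels): o, i, e, i → 4 syllables.
/o…i/ gap (V1→V2): /zdf/; trying suffixes from longest down, /f/ is the first permitted one, so coda /zd/ | onset /f/.
/i…e/ gap (V2→V3): /br/ — entire cluster is a permitted onset → onset /br/, coda ∅.
/e…i/ gap (V3→V4): cluster /gw/ — /gw/ is itself a permitted onset, so the whole cluster goes right; preceding coda = ∅.
So the parse is fozd.fi.bre.gwizb.
Syllable 3 is /bre/; it ends in its nucleus with no coda, so it is open.

open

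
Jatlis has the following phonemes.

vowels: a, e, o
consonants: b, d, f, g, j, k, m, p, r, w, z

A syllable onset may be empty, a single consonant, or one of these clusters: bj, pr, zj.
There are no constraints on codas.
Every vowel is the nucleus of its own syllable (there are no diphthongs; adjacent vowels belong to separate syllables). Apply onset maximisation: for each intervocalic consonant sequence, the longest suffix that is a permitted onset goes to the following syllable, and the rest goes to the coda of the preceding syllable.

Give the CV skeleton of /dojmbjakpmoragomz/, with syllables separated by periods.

Nuclei (vowels): o, a, o, a, o → 5 syllables.
/o…a/ gap (V1→V2): cluster /jmbj/ — the longest permitted-onset suffix is /bj/; onset = /bj/, preceding coda = /jm/.
/a…o/ gap (V2→V3): cluster /kpm/ — the longest permitted-onset suffix is /m/; onset = /m/, preceding coda = /kp/.
/o…a/ gap (V3→V4): /r/ is a single consonant, so it becomes the next onset.
/a…o/ gap (V4→V5): /g/ → onset of the next syllable (single consonants are always licit onsets).
Putting it together: dojm.bjakp.mo.ra.gomz.
Mapping each syllable to C/V: /dojm/ → CVCC, /bjakp/ → CCVCC, /mo/ → CV, /ra/ → CV, /gomz/ → CVCC.

CVCC.CCVCC.CV.CV.CVCC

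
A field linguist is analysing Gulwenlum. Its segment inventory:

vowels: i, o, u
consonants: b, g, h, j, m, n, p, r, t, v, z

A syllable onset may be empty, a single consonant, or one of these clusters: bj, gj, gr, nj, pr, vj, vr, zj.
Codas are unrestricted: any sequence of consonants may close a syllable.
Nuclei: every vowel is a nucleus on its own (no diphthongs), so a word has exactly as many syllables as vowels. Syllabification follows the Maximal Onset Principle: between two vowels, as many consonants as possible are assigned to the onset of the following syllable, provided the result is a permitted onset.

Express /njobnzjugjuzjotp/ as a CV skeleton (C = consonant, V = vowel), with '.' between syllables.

Vowels present: o, u, u, o; each is a nucleus, giving 4 syllables.
V1 /o/ – V2 /u/: /bnzj/ splits as /bn/ + /zj/ (/zj/ is the longest suffix that is a licit onset).
V2 /u/ – V3 /u/: cluster /gj/ — /gj/ is itself a permitted onset, so the whole cluster goes right; preceding coda = ∅.
V3 /u/ – V4 /o/: /zj/ — entire cluster is a permitted onset → onset /zj/, coda ∅.
So the parse is njobn.zju.gju.zjotp.
Mapping each syllable to C/V: /njobn/ → CCVCC, /zju/ → CCV, /gju/ → CCV, /zjotp/ → CCVCC.

CCVCC.CCV.CCV.CCVCC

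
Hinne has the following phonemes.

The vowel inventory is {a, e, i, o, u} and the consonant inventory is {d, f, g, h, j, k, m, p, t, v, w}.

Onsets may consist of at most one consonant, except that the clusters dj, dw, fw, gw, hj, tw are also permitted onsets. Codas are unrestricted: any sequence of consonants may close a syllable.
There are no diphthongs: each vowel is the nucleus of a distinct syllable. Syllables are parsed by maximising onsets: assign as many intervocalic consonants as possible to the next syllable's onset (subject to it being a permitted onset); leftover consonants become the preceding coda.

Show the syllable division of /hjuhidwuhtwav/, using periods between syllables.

hju.hi.dwuh.twav

The vowels are u, i, u, a — 4 nuclei, so 4 syllables.
/u…i/ gap (V1→V2): /h/ → onset of the next syllable (single consonants are always licit onsets).
/i…u/ gap (V2→V3): cluster /dw/ — /dw/ is itself a permitted onset, so the whole cluster goes right; preceding coda = ∅.
/u…a/ gap (V3→V4): cluster /htw/ — the longest permitted-onset suffix is /tw/; onset = /tw/, preceding coda = /h/.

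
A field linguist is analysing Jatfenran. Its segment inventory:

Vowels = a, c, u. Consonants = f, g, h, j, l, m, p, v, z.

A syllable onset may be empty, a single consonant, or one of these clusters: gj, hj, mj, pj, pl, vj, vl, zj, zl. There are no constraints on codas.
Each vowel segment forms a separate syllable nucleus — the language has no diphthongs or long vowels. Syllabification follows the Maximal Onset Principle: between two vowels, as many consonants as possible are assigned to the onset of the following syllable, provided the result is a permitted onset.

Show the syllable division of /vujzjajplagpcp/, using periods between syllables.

vuj.zjaj.plag.pcp

The vowels are u, a, a, c — 4 nuclei, so 4 syllables.
V1 /u/ – V2 /a/: cluster /jzj/ — the longest permitted-onset suffix is /zj/; onset = /zj/, preceding coda = /j/.
V2 /a/ – V3 /a/: /jpl/ splits as /j/ + /pl/ (/pl/ is the longest suffix that is a licit onset).
V3 /a/ – V4 /c/: /gp/ — longest licit onset from the right is /p/, leaving /g/ as coda.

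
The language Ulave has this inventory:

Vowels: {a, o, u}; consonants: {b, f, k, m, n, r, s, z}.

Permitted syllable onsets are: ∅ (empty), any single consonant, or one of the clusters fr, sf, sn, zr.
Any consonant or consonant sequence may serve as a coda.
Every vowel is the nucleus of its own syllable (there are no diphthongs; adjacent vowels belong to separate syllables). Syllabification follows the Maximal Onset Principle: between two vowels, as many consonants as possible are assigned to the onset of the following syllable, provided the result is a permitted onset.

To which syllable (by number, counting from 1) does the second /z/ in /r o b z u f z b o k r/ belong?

The vowels are o, u, o — 3 nuclei, so 3 syllables.
Between /o/ (V1) and /u/ (V2): /bz/ splits as /b/ + /z/ (/z/ is the longest suffix that is a licit onset).
Between /u/ (V2) and /o/ (V3): /fzb/ — longest licit onset from the right is /b/, leaving /fz/ as coda.
Syllabification: rob.zufz.bokr.
The second /z/ is in the coda of syllable 2 (/zufz/).

2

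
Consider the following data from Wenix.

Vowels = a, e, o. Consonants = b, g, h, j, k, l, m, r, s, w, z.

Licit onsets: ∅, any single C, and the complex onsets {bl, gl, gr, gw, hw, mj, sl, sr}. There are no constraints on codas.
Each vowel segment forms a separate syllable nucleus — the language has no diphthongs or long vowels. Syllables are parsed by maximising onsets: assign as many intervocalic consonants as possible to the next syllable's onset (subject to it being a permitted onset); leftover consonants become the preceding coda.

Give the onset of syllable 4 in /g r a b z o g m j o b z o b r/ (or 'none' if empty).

z

The vowels are a, o, o, o — 4 nuclei, so 4 syllables.
σ1/σ2 boundary: /bz/; trying suffixes from longest down, /z/ is the first permitted one, so coda /b/ | onset /z/.
σ2/σ3 boundary: /gmj/ — longest licit onset from the right is /mj/, leaving /g/ as coda.
σ3/σ4 boundary: /bz/ — longest licit onset from the right is /z/, leaving /b/ as coda.
Putting it together: grab.zog.mjob.zobr.
Syllable 4 is /zobr/: onset /z/, nucleus /o/, coda /br/.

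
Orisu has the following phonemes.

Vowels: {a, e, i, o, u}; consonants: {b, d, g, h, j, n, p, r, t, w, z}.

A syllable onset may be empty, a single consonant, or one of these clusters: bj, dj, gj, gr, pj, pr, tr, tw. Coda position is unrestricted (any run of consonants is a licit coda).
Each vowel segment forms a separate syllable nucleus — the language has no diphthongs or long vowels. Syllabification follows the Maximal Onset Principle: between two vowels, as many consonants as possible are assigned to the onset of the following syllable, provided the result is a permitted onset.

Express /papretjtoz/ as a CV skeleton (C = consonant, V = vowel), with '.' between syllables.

CV.CCVCC.CVC

Nuclei (vowels): a, e, o → 3 syllables.
σ1/σ2 boundary: /pr/ — entire cluster is a permitted onset → onset /pr/, coda ∅.
σ2/σ3 boundary: /tjt/ splits as /tj/ + /t/ (/t/ is the longest suffix that is a licit onset).
Syllabification: pa.pretj.toz.
Mapping each syllable to C/V: /pa/ → CV, /pretj/ → CCVCC, /toz/ → CVC.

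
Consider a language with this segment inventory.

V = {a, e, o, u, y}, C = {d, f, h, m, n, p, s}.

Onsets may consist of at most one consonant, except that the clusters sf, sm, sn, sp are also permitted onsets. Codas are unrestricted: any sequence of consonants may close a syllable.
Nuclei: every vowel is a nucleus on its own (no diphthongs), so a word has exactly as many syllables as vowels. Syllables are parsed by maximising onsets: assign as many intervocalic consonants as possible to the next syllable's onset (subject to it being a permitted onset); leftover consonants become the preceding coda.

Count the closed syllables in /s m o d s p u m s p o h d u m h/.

Vowels present: o, u, o, u; each is a nucleus, giving 4 syllables.
σ1/σ2 boundary: /dsp/ — longest licit onset from the right is /sp/, leaving /d/ as coda.
σ2/σ3 boundary: cluster /msp/ — the longest permitted-onset suffix is /sp/; onset = /sp/, preceding coda = /m/.
σ3/σ4 boundary: /hd/; trying suffixes from longest down, /d/ is the first permitted one, so coda /h/ | onset /d/.
Result: smod.spum.spoh.dumh.
Classifying each syllable: /smod/ (closed), /spum/ (closed), /spoh/ (closed), /dumh/ (closed).
Closed syllables: 4.

4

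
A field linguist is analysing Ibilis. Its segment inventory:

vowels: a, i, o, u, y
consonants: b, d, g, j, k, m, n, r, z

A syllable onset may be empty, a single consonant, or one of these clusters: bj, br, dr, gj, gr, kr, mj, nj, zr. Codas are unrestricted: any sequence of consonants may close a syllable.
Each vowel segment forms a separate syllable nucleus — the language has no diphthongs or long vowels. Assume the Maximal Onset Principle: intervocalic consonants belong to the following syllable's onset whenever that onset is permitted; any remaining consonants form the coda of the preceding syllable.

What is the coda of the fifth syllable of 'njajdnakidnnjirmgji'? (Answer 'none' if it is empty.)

none

Nuclei (vowels): a, a, i, i, i → 5 syllables.
Between /a/ (V1) and /a/ (V2): cluster /jdn/ — the longest permitted-onset suffix is /n/; onset = /n/, preceding coda = /jd/.
Between /a/ (V2) and /i/ (V3): just /k/ — single C goes to the following onset.
Between /i/ (V3) and /i/ (V4): /dnnj/; trying suffixes from longest down, /nj/ is the first permitted one, so coda /dn/ | onset /nj/.
Between /i/ (V4) and /i/ (V5): /rmgj/ splits as /rm/ + /gj/ (/gj/ is the longest suffix that is a licit onset).
Syllabification: njajd.na.kidn.njirm.gji.
Syllable 5 is /gji/: onset /gj/, nucleus /i/, coda ∅.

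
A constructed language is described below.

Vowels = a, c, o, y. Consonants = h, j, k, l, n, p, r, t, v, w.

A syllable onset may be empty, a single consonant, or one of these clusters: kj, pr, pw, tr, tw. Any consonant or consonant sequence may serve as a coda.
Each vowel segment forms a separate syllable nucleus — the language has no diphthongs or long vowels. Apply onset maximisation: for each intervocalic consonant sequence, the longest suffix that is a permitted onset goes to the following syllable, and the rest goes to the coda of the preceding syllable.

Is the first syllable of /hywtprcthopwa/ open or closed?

closed

The vowels are y, c, o, a — 4 nuclei, so 4 syllables.
V1 /y/ – V2 /c/: /wtpr/; trying suffixes from longest down, /pr/ is the first permitted one, so coda /wt/ | onset /pr/.
V2 /c/ – V3 /o/: /th/ splits as /t/ + /h/ (/h/ is the longest suffix that is a licit onset).
V3 /o/ – V4 /a/: /pw/ is a licit onset in full, so it all attaches to the next syllable.
Result: hywt.prct.ho.pwa.
Syllable 1 is /hywt/ with coda /wt/, so it is closed.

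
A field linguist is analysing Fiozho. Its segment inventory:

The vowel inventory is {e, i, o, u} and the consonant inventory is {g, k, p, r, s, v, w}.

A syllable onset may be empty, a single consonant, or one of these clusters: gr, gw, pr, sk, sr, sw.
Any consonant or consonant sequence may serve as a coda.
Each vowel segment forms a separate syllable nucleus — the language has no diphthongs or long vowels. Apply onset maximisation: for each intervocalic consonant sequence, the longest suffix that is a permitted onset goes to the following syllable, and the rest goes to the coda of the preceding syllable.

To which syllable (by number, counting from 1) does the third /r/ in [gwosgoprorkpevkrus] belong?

5

Vowels present: o, o, o, e, u; each is a nucleus, giving 5 syllables.
V1 /o/ – V2 /o/: /sg/ splits as /s/ + /g/ (/g/ is the longest suffix that is a licit onset).
V2 /o/ – V3 /o/: cluster /pr/ — /pr/ is itself a permitted onset, so the whole cluster goes right; preceding coda = ∅.
V3 /o/ – V4 /e/: /rkp/; trying suffixes from longest down, /p/ is the first permitted one, so coda /rk/ | onset /p/.
V4 /e/ – V5 /u/: cluster /vkr/ — the longest permitted-onset suffix is /r/; onset = /r/, preceding coda = /vk/.
Putting it together: gwos.go.prork.pevk.rus.
The third /r/ is in the onset of syllable 5 (/rus/).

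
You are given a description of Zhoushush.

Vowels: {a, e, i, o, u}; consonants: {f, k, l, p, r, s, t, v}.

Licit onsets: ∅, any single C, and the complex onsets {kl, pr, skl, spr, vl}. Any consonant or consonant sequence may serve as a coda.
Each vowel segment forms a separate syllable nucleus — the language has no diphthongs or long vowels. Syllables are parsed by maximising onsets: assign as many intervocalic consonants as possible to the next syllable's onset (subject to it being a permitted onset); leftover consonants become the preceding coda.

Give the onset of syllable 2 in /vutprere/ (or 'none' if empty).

Vowels present: u, e, e; each is a nucleus, giving 3 syllables.
/u…e/ gap (V1→V2): /tpr/; trying suffixes from longest down, /pr/ is the first permitted one, so coda /t/ | onset /pr/.
/e…e/ gap (V2→V3): /r/ → onset of the next syllable (single consonants are always licit onsets).
Syllabification: vut.pre.re.
Syllable 2 is /pre/: onset /pr/, nucleus /e/, coda ∅.

pr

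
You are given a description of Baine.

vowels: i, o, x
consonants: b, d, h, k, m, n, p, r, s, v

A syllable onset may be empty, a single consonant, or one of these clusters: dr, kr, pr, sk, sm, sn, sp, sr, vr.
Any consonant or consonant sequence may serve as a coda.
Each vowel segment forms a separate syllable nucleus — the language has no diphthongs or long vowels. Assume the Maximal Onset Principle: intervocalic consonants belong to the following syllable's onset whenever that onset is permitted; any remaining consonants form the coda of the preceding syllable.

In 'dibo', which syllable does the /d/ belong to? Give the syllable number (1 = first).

1

Vowels present: i, o; each is a nucleus, giving 2 syllables.
σ1/σ2 boundary: /b/ → onset of the next syllable (single consonants are always licit onsets).
Result: di.bo.
The /d/ is in the onset of syllable 1 (/di/).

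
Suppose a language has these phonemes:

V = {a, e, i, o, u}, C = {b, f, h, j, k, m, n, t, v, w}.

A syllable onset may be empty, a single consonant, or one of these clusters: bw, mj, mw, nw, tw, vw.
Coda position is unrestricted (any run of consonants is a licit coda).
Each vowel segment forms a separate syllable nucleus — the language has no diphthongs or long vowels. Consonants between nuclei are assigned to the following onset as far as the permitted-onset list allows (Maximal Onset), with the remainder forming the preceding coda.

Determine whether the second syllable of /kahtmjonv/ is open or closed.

closed

Vowels present: a, o; each is a nucleus, giving 2 syllables.
Between /a/ (V1) and /o/ (V2): /htmj/; trying suffixes from longest down, /mj/ is the first permitted one, so coda /ht/ | onset /mj/.
Putting it together: kaht.mjonv.
Syllable 2 is /mjonv/ with coda /nv/, so it is closed.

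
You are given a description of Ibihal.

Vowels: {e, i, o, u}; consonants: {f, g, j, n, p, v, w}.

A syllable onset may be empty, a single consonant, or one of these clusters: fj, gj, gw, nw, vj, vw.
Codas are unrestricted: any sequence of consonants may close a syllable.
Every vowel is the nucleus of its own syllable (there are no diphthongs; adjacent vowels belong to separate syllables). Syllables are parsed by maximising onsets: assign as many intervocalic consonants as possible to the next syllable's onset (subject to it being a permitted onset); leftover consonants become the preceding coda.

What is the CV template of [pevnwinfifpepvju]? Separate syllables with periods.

Vowels present: e, i, i, e, u; each is a nucleus, giving 5 syllables.
σ1/σ2 boundary: cluster /vnw/ — the longest permitted-onset suffix is /nw/; onset = /nw/, preceding coda = /v/.
σ2/σ3 boundary: /nf/ — longest licit onset from the right is /f/, leaving /n/ as coda.
σ3/σ4 boundary: /fp/ splits as /f/ + /p/ (/p/ is the longest suffix that is a licit onset).
σ4/σ5 boundary: /pvj/ — longest licit onset from the right is /vj/, leaving /p/ as coda.
Putting it together: pev.nwin.fif.pep.vju.
Mapping each syllable to C/V: /pev/ → CVC, /nwin/ → CCVC, /fif/ → CVC, /pep/ → CVC, /vju/ → CCV.

CVC.CCVC.CVC.CVC.CCV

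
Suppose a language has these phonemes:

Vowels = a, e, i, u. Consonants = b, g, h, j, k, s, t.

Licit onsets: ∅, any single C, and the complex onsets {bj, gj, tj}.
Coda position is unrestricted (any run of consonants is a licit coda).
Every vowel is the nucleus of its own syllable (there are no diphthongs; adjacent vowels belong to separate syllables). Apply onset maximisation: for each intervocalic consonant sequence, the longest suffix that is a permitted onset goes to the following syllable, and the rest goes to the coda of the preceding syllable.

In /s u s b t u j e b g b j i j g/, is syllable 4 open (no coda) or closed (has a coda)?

closed

The vowels are u, u, e, i — 4 nuclei, so 4 syllables.
σ1/σ2 boundary: cluster /sbt/ — the longest permitted-onset suffix is /t/; onset = /t/, preceding coda = /sb/.
σ2/σ3 boundary: just /j/ — single C goes to the following onset.
σ3/σ4 boundary: /bgbj/ — longest licit onset from the right is /bj/, leaving /bg/ as coda.
Syllabification: susb.tu.jebg.bjijg.
Syllable 4 is /bjijg/ with coda /jg/, so it is closed.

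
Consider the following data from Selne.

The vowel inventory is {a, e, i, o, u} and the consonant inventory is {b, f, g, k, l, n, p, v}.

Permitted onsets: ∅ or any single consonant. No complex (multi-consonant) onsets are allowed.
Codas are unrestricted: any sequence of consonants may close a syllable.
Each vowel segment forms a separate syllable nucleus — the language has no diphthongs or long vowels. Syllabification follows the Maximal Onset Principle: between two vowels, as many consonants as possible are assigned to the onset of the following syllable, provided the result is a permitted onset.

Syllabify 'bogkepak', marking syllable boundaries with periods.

bog.ke.pak

Nuclei (vowels): o, e, a → 3 syllables.
V1 /o/ – V2 /e/: /gk/ splits as /g/ + /k/ (/k/ is the longest suffix that is a licit onset).
V2 /e/ – V3 /a/: /p/ → onset of the next syllable (single consonants are always licit onsets).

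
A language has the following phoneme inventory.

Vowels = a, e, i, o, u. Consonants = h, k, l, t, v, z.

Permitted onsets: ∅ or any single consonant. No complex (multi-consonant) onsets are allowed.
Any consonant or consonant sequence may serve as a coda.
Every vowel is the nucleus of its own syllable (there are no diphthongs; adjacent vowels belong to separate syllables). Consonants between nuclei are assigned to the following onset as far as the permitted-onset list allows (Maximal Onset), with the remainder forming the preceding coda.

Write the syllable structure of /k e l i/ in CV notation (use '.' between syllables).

CV.CV

The vowels are e, i — 2 nuclei, so 2 syllables.
Between /e/ (V1) and /i/ (V2): /l/ is a single consonant, so it becomes the next onset.
Putting it together: ke.li.
Mapping each syllable to C/V: /ke/ → CV, /li/ → CV.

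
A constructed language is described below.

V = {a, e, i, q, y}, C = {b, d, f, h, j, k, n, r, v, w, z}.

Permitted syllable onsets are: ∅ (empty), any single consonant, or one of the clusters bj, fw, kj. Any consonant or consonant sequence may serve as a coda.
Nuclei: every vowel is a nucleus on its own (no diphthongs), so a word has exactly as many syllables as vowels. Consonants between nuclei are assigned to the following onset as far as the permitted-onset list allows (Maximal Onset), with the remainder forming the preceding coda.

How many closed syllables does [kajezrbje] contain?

Vowels present: a, e, e; each is a nucleus, giving 3 syllables.
/a…e/ gap (V1→V2): /j/ is a single consonant, so it becomes the next onset.
/e…e/ gap (V2→V3): cluster /zrbj/ — the longest permitted-onset suffix is /bj/; onset = /bj/, preceding coda = /zr/.
Syllabification: ka.jezr.bje.
Classifying each syllable: /ka/ (open), /jezr/ (closed), /bje/ (open).
Closed syllables: 1.

1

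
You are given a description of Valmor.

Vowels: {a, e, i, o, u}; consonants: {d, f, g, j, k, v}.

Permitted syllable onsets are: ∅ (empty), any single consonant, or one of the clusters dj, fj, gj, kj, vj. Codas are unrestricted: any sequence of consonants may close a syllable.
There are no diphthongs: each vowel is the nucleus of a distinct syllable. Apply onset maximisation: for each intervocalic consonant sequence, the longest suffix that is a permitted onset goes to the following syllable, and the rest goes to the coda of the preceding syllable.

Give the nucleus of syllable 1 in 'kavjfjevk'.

a

Vowels present: a, e; each is a nucleus, giving 2 syllables.
The first nucleus (vowel 1 from the left) is /a/.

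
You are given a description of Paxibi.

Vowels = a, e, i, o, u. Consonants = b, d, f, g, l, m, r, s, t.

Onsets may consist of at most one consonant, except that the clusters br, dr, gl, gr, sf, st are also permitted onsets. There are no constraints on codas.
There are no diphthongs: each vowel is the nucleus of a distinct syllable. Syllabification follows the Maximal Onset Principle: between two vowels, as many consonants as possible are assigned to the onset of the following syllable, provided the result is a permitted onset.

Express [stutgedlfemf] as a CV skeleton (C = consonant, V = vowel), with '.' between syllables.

Vowels present: u, e, e; each is a nucleus, giving 3 syllables.
/u…e/ gap (V1→V2): /tg/; trying suffixes from longest down, /g/ is the first permitted one, so coda /t/ | onset /g/.
/e…e/ gap (V2→V3): /dlf/; trying suffixes from longest down, /f/ is the first permitted one, so coda /dl/ | onset /f/.
So the parse is stut.gedl.femf.
Mapping each syllable to C/V: /stut/ → CCVC, /gedl/ → CVCC, /femf/ → CVCC.

CCVC.CVCC.CVCC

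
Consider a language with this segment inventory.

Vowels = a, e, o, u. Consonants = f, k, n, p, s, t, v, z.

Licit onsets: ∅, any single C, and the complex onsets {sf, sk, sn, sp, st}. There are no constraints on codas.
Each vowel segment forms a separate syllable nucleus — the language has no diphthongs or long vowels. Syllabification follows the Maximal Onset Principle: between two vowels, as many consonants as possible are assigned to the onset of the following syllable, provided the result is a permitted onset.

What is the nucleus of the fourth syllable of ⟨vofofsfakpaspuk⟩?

The vowels are o, o, a, a, u — 5 nuclei, so 5 syllables.
The fourth nucleus (vowel 4 from the left) is /a/.

a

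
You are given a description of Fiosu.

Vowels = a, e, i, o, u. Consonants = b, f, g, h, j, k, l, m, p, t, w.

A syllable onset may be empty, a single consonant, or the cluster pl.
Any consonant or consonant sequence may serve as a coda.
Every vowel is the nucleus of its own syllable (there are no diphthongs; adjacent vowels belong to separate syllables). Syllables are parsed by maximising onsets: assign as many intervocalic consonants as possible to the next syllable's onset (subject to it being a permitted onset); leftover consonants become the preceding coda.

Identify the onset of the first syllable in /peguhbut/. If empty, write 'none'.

p

Vowels present: e, u, u; each is a nucleus, giving 3 syllables.
σ1/σ2 boundary: /g/ → onset of the next syllable (single consonants are always licit onsets).
σ2/σ3 boundary: cluster /hb/ — the longest permitted-onset suffix is /b/; onset = /b/, preceding coda = /h/.
Result: pe.guh.but.
Syllable 1 is /pe/: onset /p/, nucleus /e/, coda ∅.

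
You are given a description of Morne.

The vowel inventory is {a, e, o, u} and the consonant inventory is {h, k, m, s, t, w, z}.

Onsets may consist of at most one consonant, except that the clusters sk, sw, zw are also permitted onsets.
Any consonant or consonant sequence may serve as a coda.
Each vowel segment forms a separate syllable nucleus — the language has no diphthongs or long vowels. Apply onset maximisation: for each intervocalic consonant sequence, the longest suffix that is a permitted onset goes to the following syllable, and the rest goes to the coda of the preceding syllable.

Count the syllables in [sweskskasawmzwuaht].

5

The vowels are e, a, a, u, a — 5 nuclei, so 5 syllables.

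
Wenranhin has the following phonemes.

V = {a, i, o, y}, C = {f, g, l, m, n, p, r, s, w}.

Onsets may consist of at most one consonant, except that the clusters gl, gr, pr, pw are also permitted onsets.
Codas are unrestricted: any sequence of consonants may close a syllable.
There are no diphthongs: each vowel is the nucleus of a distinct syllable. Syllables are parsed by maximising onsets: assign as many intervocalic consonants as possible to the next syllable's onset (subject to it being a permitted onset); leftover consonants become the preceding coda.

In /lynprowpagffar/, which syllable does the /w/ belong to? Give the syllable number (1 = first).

Vowels present: y, o, a, a; each is a nucleus, giving 4 syllables.
/y…o/ gap (V1→V2): /npr/ — longest licit onset from the right is /pr/, leaving /n/ as coda.
/o…a/ gap (V2→V3): /wp/; trying suffixes from longest down, /p/ is the first permitted one, so coda /w/ | onset /p/.
/a…a/ gap (V3→V4): /gff/ — longest licit onset from the right is /f/, leaving /gf/ as coda.
Result: lyn.prow.pagf.far.
The /w/ is in the coda of syllable 2 (/prow/).

2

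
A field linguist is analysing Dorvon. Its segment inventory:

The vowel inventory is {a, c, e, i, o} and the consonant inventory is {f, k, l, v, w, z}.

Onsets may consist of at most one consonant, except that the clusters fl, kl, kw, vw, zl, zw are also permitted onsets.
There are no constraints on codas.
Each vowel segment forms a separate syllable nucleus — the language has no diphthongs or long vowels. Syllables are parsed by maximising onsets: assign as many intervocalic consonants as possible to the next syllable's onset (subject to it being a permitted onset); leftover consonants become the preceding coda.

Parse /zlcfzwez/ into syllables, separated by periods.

zlcf.zwez

Nuclei (vowels): c, e → 2 syllables.
V1 /c/ – V2 /e/: /fzw/ — longest licit onset from the right is /zw/, leaving /f/ as coda.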